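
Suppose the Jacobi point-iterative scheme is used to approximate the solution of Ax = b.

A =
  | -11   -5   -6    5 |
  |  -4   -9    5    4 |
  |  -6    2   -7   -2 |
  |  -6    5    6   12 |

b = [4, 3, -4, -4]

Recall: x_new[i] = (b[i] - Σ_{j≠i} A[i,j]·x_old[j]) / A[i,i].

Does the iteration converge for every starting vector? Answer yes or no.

Diagonal D = diag(-11, -9, -7, 12); L, U strict lower/upper.
Jacobi: T = -D⁻¹(L+U), T[3,1] = -(5)/(12) = -0.4167; T[3,3] = 0.
  T[0,:] = [+0.0000 -0.4545 -0.5455 +0.4545]
  T[1,:] = [-0.4444 +0.0000 +0.5556 +0.4444]
  T[2,:] = [-0.8571 +0.2857 +0.0000 -0.2857]
  T[3,:] = [+0.5000 -0.4167 -0.5000 +0.0000]
|λ(T)| sorted: 1.2295, 0.5508, 0.3531, 0.3531.
ρ = 1.2295; 1.2295 > 1 ⇒ diverges.

no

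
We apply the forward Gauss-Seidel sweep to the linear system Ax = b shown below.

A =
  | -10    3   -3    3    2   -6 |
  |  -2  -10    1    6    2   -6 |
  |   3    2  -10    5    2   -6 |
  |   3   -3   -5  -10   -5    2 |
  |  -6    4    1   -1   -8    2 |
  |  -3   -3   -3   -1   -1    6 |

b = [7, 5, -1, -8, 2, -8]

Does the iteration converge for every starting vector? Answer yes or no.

Diagonal D = diag(-10, -10, -10, -10, -8, 6); L, U strict lower/upper.
Gauss-Seidel: T = -(D+L)⁻¹U, row 0 first, T[0,3] = -(3)/(-10) = +0.3000; later rows by forward substitution.
  T[0,:] = [+0.0000, +0.3000, -0.3000, +0.3000, +0.2000, -0.6000]
  T[1,:] = [+0.0000, -0.0600, +0.1600, +0.5400, +0.1600, -0.4800]
  T[2,:] = [+0.0000, +0.0780, -0.0580, +0.6980, +0.2920, -0.8760]
  T[3,:] = [+0.0000, +0.0690, -0.1090, -0.4210, -0.6340, +0.6020]
  T[4,:] = [+0.0000, -0.2539, +0.3114, +0.1849, +0.0457, +0.2752]
  T[5,:] = [+0.0000, +0.1282, -0.0653, +0.7296, +0.2280, -0.8318]
moduli |λ_i(T)| = 1.3895, 0.3454, 0.3454, 0.0752, 0.0752, 0.0000.
spectral radius ρ = 1.3895; 1.3895 > 1, so it fails to converge.

no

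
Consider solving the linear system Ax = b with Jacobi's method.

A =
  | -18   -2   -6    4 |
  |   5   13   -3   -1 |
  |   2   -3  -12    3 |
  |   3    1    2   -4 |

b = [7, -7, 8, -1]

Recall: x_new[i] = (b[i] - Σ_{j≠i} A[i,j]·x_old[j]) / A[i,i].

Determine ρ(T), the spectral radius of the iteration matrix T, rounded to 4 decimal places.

0.6714

Write A = D+L+U with D = diag(-18, 13, -12, -4).
T_J = -D⁻¹(L+U): T[0,2] = -(-6)/(-18) = -0.3333; T[0,0] = 0.
  T[0,:] = [+0.0000 -0.1111 -0.3333 +0.2222]
  T[1,:] = [-0.3846 +0.0000 +0.2308 +0.0769]
  T[2,:] = [+0.1667 -0.2500 +0.0000 +0.2500]
  T[3,:] = [+0.7500 +0.2500 +0.5000 +0.0000]
eigenvalue magnitudes: 0.6714, 0.3806, 0.3157, 0.3157.
spectral radius ρ = 0.6714; 0.6714 < 1, so it converges for any x₀.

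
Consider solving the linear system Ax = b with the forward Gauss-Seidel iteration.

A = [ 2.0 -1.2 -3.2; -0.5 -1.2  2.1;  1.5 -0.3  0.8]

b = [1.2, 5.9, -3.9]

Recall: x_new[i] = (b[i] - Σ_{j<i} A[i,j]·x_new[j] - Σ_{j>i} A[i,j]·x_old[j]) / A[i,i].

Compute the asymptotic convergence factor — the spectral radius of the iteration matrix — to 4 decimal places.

1.6520

Diagonal D = diag(2, -1.2, 0.8); L, U strict lower/upper.
T_GS = -(D+L)⁻¹U: row 0 first, T[0,2] = -(-3.2)/(2) = +1.6000; later rows by forward substitution.
  T[0,:] = [+0.0000  +0.6000  +1.6000]
  T[1,:] = [+0.0000  -0.2500  +1.0833]
  T[2,:] = [+0.0000  -1.2188  -2.5938]
moduli |λ_i(T)| = 1.6520, 1.1917, 0.0000.
ρ(T) = max|λ| = 1.6520; 1.6520 > 1: divergent.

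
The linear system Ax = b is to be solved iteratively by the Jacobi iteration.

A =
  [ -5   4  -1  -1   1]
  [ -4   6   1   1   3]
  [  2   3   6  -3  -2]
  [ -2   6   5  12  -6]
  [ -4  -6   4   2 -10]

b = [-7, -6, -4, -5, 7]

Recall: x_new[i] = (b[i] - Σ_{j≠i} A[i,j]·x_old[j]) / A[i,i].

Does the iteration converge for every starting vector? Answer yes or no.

no

Diagonal D = diag(-5, 6, 6, 12, -10); L, U strict lower/upper.
Jacobi: T = -D⁻¹(L+U), T[4,3] = -(2)/(-10) = +0.2000; T[4,4] = 0.
  T[0,:] = [+0.0000 +0.8000 -0.2000 -0.2000 +0.2000]
  T[1,:] = [+0.6667 +0.0000 -0.1667 -0.1667 -0.5000]
  T[2,:] = [-0.3333 -0.5000 +0.0000 +0.5000 +0.3333]
  T[3,:] = [+0.1667 -0.5000 -0.4167 +0.0000 +0.5000]
  T[4,:] = [-0.4000 -0.6000 +0.4000 +0.2000 +0.0000]
|eigenvalues of T|: 1.2509, 0.8134, 0.4887, 0.4887, 0.0183.
spectral radius ρ = 1.2509; 1.2509 > 1: divergent.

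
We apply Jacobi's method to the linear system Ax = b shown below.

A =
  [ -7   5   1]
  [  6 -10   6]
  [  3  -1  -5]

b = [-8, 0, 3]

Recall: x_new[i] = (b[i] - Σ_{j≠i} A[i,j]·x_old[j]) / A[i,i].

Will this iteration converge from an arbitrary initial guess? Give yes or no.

yes

Diagonal D = diag(-7, -10, -5); L, U strict lower/upper.
Jacobi T = -D⁻¹(L+U): T[1,0] = -(6)/(-10) = +0.6000; T[1,1] = 0.
  T[0,:] = [+0.0000, +0.7143, +0.1429]
  T[1,:] = [+0.6000, +0.0000, +0.6000]
  T[2,:] = [+0.6000, -0.2000, +0.0000]
eigenvalue magnitudes: 0.8273, 0.5386, 0.5386.
spectral radius ρ = 0.8273; 0.8273 < 1 ⇒ converges.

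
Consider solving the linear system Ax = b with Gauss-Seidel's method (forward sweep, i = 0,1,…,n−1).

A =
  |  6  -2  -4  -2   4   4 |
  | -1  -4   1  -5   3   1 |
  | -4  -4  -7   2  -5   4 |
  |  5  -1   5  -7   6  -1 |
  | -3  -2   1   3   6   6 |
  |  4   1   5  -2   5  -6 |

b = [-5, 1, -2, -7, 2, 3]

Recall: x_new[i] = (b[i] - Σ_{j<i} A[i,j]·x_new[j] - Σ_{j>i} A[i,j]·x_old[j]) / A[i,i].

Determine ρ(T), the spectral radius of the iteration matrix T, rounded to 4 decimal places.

1.5446

Let D = diag(6, -4, -7, -7, 6, -6); L, U the strict triangles.
Gauss-Seidel: T = -(D+L)⁻¹U, row 0 first, T[0,4] = -(4)/(6) = -0.6667; later rows by forward substitution.
  T[0,:] = [+0.0000  +0.3333  +0.6667  +0.3333  -0.6667  -0.6667]
  T[1,:] = [+0.0000  -0.0833  +0.0833  -1.3333  +0.9167  +0.4167]
  T[2,:] = [+0.0000  -0.1429  -0.4286  +0.8571  -0.8571  +0.7143]
  T[3,:] = [+0.0000  +0.1480  +0.1582  +1.0408  -0.3622  -0.1684]
  T[4,:] = [+0.0000  +0.0887  +0.3535  -0.9410  +0.2962  -1.2293]
  T[5,:] = [+0.0000  +0.1139  +0.3430  -0.4169  -0.6384  -0.7481]
|roots of det(T-λI)|: 1.5446, 1.2999, 0.4834, 0.1184, 0.1184, 0.0000.
ρ = 1.5446; 1.5446 > 1, so it fails to converge.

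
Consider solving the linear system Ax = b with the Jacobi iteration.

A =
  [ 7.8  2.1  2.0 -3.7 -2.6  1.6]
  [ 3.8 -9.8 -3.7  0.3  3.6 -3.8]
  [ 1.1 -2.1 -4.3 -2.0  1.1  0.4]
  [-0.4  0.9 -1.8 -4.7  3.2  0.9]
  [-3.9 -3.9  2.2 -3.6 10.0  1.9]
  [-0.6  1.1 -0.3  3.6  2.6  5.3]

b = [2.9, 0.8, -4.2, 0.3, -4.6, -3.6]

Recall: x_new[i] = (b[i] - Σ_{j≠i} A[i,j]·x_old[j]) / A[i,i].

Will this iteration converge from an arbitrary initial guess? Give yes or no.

no

Let D = diag(7.8, -9.8, -4.3, -4.7, 10, 5.3); L, U the strict triangles.
T_J = -D⁻¹(L+U): T[1,3] = -(0.3)/(-9.8) = +0.0306; T[1,1] = 0.
  T[0,:] = [+0.0000 -0.2692 -0.2564 +0.4744 +0.3333 -0.2051]
  T[1,:] = [+0.3878 +0.0000 -0.3776 +0.0306 +0.3673 -0.3878]
  T[2,:] = [+0.2558 -0.4884 +0.0000 -0.4651 +0.2558 +0.0930]
  T[3,:] = [-0.0851 +0.1915 -0.3830 +0.0000 +0.6809 +0.1915]
  T[4,:] = [+0.3900 +0.3900 -0.2200 +0.3600 +0.0000 -0.1900]
  T[5,:] = [+0.1132 -0.2075 +0.0566 -0.6792 -0.4906 +0.0000]
|λ(T)| sorted: 1.1555, 0.7550, 0.6433, 0.6433, 0.2396, 0.2396.
ρ(T) = max|λ| = 1.1555; 1.1555 > 1, so it fails to converge.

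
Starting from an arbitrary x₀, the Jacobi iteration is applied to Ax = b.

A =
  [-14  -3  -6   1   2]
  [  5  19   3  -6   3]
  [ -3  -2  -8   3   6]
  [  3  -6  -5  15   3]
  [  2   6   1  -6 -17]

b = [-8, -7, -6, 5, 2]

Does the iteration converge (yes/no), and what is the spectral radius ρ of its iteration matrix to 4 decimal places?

Split A = D + L + U, D = diag(-14, 19, -8, 15, -17).
T_J = -D⁻¹(L+U): T[2,4] = -(6)/(-8) = +0.7500; T[2,2] = 0.
  T[0,:] = [+0.0000 -0.2143 -0.4286 +0.0714 +0.1429]
  T[1,:] = [-0.2632 +0.0000 -0.1579 +0.3158 -0.1579]
  T[2,:] = [-0.3750 -0.2500 +0.0000 +0.3750 +0.7500]
  T[3,:] = [-0.2000 +0.4000 +0.3333 +0.0000 -0.2000]
  T[4,:] = [+0.1176 +0.3529 +0.0588 -0.3529 +0.0000]
|λ(T)| sorted: 0.9365, 0.5640, 0.3268, 0.3268, 0.0233.
spectral radius ρ = 0.9365; 0.9365 < 1, so it converges for any x₀.

yes, ρ = 0.9365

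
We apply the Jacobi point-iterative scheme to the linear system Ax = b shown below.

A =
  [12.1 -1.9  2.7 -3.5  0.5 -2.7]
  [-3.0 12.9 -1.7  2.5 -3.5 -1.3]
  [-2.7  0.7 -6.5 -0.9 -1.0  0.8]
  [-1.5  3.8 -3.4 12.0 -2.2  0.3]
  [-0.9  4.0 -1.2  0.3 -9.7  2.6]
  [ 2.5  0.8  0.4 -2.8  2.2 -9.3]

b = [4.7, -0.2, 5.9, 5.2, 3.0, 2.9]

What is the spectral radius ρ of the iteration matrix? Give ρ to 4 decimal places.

Write A = D+L+U with D = diag(12.1, 12.9, -6.5, 12, -9.7, -9.3).
Jacobi: T = -D⁻¹(L+U), T[2,5] = -(0.8)/(-6.5) = +0.1231; T[2,2] = 0.
  T[0,:] = [+0.0000 +0.1570 -0.2231 +0.2893 -0.0413 +0.2231]
  T[1,:] = [+0.2326 +0.0000 +0.1318 -0.1938 +0.2713 +0.1008]
  T[2,:] = [-0.4154 +0.1077 +0.0000 -0.1385 -0.1538 +0.1231]
  T[3,:] = [+0.1250 -0.3167 +0.2833 +0.0000 +0.1833 -0.0250]
  T[4,:] = [-0.0928 +0.4124 -0.1237 +0.0309 +0.0000 +0.2680]
  T[5,:] = [+0.2688 +0.0860 +0.0430 -0.3011 +0.2366 +0.0000]
moduli |λ_i(T)| = 0.8282, 0.5651, 0.2518, 0.2518, 0.0291, 0.0291.
ρ = 0.8282; 0.8282 < 1: convergent.

0.8282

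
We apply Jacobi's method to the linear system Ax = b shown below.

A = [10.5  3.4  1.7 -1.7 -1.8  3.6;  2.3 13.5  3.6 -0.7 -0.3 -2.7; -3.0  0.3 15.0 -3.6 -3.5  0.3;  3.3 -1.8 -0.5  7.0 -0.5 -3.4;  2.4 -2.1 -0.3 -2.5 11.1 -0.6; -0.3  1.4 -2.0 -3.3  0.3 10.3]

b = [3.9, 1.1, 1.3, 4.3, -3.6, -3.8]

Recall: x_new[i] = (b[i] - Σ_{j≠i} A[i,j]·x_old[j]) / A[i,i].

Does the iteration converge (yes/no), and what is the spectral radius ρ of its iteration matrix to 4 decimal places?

yes, ρ = 0.5593

Write A = D+L+U with D = diag(10.5, 13.5, 15, 7, 11.1, 10.3).
Jacobi T = -D⁻¹(L+U): T[3,2] = -(-0.5)/(7) = +0.0714; T[3,3] = 0.
  T[0,:] = [+0.0000 -0.3238 -0.1619 +0.1619 +0.1714 -0.3429]
  T[1,:] = [-0.1704 +0.0000 -0.2667 +0.0519 +0.0222 +0.2000]
  T[2,:] = [+0.2000 -0.0200 +0.0000 +0.2400 +0.2333 -0.0200]
  T[3,:] = [-0.4714 +0.2571 +0.0714 +0.0000 +0.0714 +0.4857]
  T[4,:] = [-0.2162 +0.1892 +0.0270 +0.2252 +0.0000 +0.0541]
  T[5,:] = [+0.0291 -0.1359 +0.1942 +0.3204 -0.0291 +0.0000]
moduli |λ_i(T)| = 0.5593, 0.3641, 0.3641, 0.3168, 0.3168, 0.2959.
ρ(T) = max|λ| = 0.5593; 0.5593 < 1, so it converges for any x₀.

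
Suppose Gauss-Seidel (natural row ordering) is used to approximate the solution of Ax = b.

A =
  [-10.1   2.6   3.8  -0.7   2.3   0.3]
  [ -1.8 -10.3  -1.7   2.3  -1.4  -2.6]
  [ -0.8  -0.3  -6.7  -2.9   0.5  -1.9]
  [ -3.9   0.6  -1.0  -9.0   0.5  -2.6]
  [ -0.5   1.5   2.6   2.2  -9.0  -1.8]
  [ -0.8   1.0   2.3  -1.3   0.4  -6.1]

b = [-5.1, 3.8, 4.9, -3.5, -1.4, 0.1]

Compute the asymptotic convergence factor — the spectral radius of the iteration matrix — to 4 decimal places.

Write A = D+L+U with D = diag(-10.1, -10.3, -6.7, -9, -9, -6.1).
Gauss-Seidel: T = -(D+L)⁻¹U, row 0 first, T[0,2] = -(3.8)/(-10.1) = +0.3762; later rows by forward substitution.
  T[0,:] = [+0.0000 +0.2574 +0.3762 -0.0693 +0.2277 +0.0297]
  T[1,:] = [+0.0000 -0.0450 -0.2308 +0.2354 -0.1757 -0.2576]
  T[2,:] = [+0.0000 -0.0287 -0.0346 -0.4351 +0.0553 -0.2756]
  T[3,:] = [+0.0000 -0.1114 -0.1746 +0.0941 -0.0610 -0.2883]
  T[4,:] = [+0.0000 -0.0573 -0.1120 -0.0596 -0.0409 -0.3947]
  T[5,:] = [+0.0000 -0.0320 -0.0704 -0.1403 -0.0275 -0.1145]
moduli |λ_i(T)| = 0.5124, 0.1379, 0.1319, 0.1319, 0.0218, 0.0000.
spectral radius ρ = 0.5124; 0.5124 < 1 ⇒ converges.

0.5124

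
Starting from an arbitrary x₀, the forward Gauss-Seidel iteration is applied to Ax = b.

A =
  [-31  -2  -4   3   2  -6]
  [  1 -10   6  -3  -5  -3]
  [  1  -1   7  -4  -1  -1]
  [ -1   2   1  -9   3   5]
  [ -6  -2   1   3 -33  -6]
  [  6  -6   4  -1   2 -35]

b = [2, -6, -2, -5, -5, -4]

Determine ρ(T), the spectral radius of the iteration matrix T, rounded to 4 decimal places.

0.4192

Diagonal D = diag(-31, -10, 7, -9, -33, -35); L, U strict lower/upper.
T_GS = -(D+L)⁻¹U: row 0 first, T[0,2] = -(-4)/(-31) = -0.1290; later rows by forward substitution.
  T[0,:] = [+0.0000, -0.0645, -0.1290, +0.0968, +0.0645, -0.1935]
  T[1,:] = [+0.0000, -0.0065, +0.5871, -0.2903, -0.4935, -0.3194]
  T[2,:] = [+0.0000, +0.0083, +0.1023, +0.5161, +0.0631, +0.1249]
  T[3,:] = [+0.0000, +0.0067, +0.1562, -0.0179, +0.2235, +0.5200]
  T[4,:] = [+0.0000, +0.0130, +0.0052, +0.0140, +0.0404, -0.0762]
  T[5,:] = [+0.0000, -0.0085, -0.1152, +0.1267, +0.0988, +0.0166]
|λ(T)| sorted: 0.4192, 0.2451, 0.2202, 0.2202, 0.0461, 0.0000.
ρ(T) = max|λ| = 0.4192; 0.4192 < 1 ⇒ converges.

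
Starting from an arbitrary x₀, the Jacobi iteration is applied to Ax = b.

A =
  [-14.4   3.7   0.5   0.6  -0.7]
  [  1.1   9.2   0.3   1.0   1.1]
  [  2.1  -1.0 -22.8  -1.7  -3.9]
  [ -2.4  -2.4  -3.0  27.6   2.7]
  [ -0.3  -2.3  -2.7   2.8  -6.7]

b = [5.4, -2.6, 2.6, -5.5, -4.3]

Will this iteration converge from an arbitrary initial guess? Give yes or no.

yes

Split A = D + L + U, D = diag(-14.4, 9.2, -22.8, 27.6, -6.7).
T_J = -D⁻¹(L+U): T[3,4] = -(2.7)/(27.6) = -0.0978; T[3,3] = 0.
  T[0,:] = [+0.0000 +0.2569 +0.0347 +0.0417 -0.0486]
  T[1,:] = [-0.1196 +0.0000 -0.0326 -0.1087 -0.1196]
  T[2,:] = [+0.0921 -0.0439 +0.0000 -0.0746 -0.1711]
  T[3,:] = [+0.0870 +0.0870 +0.1087 +0.0000 -0.0978]
  T[4,:] = [-0.0448 -0.3433 -0.4030 +0.4179 +0.0000]
|λ(T)| sorted: 0.3401, 0.2804, 0.2804, 0.1184, 0.1184.
spectral radius ρ = 0.3401; 0.3401 < 1, so it converges for any x₀.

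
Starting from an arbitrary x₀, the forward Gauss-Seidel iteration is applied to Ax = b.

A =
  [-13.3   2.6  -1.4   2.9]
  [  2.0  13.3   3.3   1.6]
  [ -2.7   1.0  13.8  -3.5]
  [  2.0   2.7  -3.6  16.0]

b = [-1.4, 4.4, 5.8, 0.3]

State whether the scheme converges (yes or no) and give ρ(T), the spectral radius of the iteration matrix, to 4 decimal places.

Diagonal D = diag(-13.3, 13.3, 13.8, 16); L, U strict lower/upper.
Gauss-Seidel: T = -(D+L)⁻¹U, row 0 first, T[0,3] = -(2.9)/(-13.3) = +0.2180; later rows by forward substitution.
  T[0,:] = [+0.0000 +0.1955 -0.1053 +0.2180]
  T[1,:] = [+0.0000 -0.0294 -0.2323 -0.1531]
  T[2,:] = [+0.0000 +0.0404 -0.0038 +0.3074]
  T[3,:] = [+0.0000 -0.0104 +0.0515 +0.0677]
|eigenvalues of T|: 0.1592, 0.0983, 0.0983, 0.0000.
spectral radius ρ = 0.1592; 0.1592 < 1 ⇒ converges.

yes, ρ = 0.1592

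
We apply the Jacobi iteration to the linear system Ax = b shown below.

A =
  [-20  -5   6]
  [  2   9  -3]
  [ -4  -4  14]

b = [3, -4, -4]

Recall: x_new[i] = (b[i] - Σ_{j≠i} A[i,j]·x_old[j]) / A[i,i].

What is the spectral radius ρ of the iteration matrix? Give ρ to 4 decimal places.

Let D = diag(-20, 9, 14); L, U the strict triangles.
T_J = -D⁻¹(L+U): T[2,1] = -(-4)/(14) = +0.2857; T[2,2] = 0.
  T[0,:] = [+0.0000, -0.2500, +0.3000]
  T[1,:] = [-0.2222, +0.0000, +0.3333]
  T[2,:] = [+0.2857, +0.2857, +0.0000]
eigenvalue magnitudes: 0.5596, 0.3208, 0.2387.
ρ = 0.5596; 0.5596 < 1 ⇒ converges.

0.5596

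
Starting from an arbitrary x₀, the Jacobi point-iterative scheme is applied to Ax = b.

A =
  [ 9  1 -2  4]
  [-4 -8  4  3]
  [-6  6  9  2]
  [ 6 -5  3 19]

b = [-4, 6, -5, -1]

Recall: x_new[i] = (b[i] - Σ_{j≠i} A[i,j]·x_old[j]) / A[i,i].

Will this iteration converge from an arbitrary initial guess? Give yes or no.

yes

A = D + L + U where D = diag(9, -8, 9, 19).
Jacobi T = -D⁻¹(L+U): T[2,3] = -(2)/(9) = -0.2222; T[2,2] = 0.
  T[0,:] = [+0.0000 -0.1111 +0.2222 -0.4444]
  T[1,:] = [-0.5000 +0.0000 +0.5000 +0.3750]
  T[2,:] = [+0.6667 -0.6667 +0.0000 -0.2222]
  T[3,:] = [-0.3158 +0.2632 -0.1579 +0.0000]
|roots of det(T-λI)|: 0.6967, 0.4801, 0.4801, 0.2438.
spectral radius ρ = 0.6967; 0.6967 < 1: convergent.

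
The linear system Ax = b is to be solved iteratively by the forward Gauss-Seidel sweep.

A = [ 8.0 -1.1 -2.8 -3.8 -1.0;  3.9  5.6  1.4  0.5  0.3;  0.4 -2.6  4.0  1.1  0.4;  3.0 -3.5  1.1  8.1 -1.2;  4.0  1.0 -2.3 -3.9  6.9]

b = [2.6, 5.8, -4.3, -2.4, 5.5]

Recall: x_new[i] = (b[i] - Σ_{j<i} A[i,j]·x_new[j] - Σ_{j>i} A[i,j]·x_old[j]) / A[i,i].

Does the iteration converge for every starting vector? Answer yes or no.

Write A = D+L+U with D = diag(8, 5.6, 4, 8.1, 6.9).
T_GS = -(D+L)⁻¹U: row 0 first, T[0,4] = -(-1)/(8) = +0.1250; later rows by forward substitution.
  T[0,:] = [+0.0000, +0.1375, +0.3500, +0.4750, +0.1250]
  T[1,:] = [+0.0000, -0.0958, -0.4937, -0.4201, -0.1406]
  T[2,:] = [+0.0000, -0.0760, -0.3559, -0.5956, -0.2039]
  T[3,:] = [+0.0000, -0.0820, -0.2946, -0.2766, +0.0688]
  T[4,:] = [+0.0000, -0.1375, -0.4165, -0.5693, -0.0812]
|eigenvalues of T|: 0.9206, 0.1290, 0.1290, 0.0530, 0.0000.
ρ = 0.9206; 0.9206 < 1 ⇒ converges.

yes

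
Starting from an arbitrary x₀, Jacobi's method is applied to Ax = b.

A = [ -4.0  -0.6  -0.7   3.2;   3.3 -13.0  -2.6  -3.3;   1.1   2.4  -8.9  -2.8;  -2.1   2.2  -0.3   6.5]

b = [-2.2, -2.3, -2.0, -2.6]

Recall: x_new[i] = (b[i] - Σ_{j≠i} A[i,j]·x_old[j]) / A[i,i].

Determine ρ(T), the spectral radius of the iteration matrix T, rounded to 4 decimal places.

0.6160

A = D + L + U where D = diag(-4, -13, -8.9, 6.5).
Jacobi T = -D⁻¹(L+U): T[1,0] = -(3.3)/(-13) = +0.2538; T[1,1] = 0.
  T[0,:] = [+0.0000  -0.1500  -0.1750  +0.8000]
  T[1,:] = [+0.2538  +0.0000  -0.2000  -0.2538]
  T[2,:] = [+0.1236  +0.2697  +0.0000  -0.3146]
  T[3,:] = [+0.3231  -0.3385  +0.0462  +0.0000]
moduli |λ_i(T)| = 0.6160, 0.4185, 0.2839, 0.2839.
ρ = 0.6160; 0.6160 < 1, so it converges for any x₀.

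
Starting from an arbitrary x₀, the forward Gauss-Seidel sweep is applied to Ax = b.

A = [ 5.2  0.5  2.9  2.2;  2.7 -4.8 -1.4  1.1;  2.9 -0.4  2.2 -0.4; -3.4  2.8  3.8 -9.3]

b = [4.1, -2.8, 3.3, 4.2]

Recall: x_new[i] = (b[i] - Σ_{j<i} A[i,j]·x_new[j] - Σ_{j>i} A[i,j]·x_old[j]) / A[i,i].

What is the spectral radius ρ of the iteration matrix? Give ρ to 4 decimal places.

0.9225

Let D = diag(5.2, -4.8, 2.2, -9.3); L, U the strict triangles.
Gauss-Seidel: T = -(D+L)⁻¹U, row 0 first, T[0,2] = -(2.9)/(5.2) = -0.5577; later rows by forward substitution.
  T[0,:] = [+0.0000, -0.0962, -0.5577, -0.4231]
  T[1,:] = [+0.0000, -0.0541, -0.6054, -0.0088]
  T[2,:] = [+0.0000, +0.1169, +0.6251, +0.7379]
  T[3,:] = [+0.0000, +0.0666, +0.2770, +0.4535]
|λ(T)| sorted: 0.9225, 0.1190, 0.0170, 0.0000.
ρ = 0.9225; 0.9225 < 1, so it converges for any x₀.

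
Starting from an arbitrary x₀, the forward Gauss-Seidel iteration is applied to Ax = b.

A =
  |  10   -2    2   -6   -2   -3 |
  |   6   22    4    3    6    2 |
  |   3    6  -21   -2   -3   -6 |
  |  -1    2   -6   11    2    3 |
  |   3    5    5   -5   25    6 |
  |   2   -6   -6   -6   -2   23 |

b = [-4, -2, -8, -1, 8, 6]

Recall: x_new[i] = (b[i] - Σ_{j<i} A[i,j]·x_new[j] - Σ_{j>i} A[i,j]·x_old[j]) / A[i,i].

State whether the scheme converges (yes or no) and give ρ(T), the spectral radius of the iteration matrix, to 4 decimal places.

yes, ρ = 0.5117

Diagonal D = diag(10, 22, -21, 11, 25, 23); L, U strict lower/upper.
T_GS = -(D+L)⁻¹U: row 0 first, T[0,1] = -(-2)/(10) = +0.2000; later rows by forward substitution.
  T[0,:] = [+0.0000 +0.2000 -0.2000 +0.6000 +0.2000 +0.3000]
  T[1,:] = [+0.0000 -0.0545 -0.1273 -0.3000 -0.3273 -0.1727]
  T[2,:] = [+0.0000 +0.0130 -0.0649 -0.0952 -0.2078 -0.2922]
  T[3,:] = [+0.0000 +0.0352 -0.0305 +0.0571 -0.2175 -0.3734]
  T[4,:] = [+0.0000 -0.0087 +0.0563 +0.0185 +0.0395 -0.2577]
  T[5,:] = [+0.0000 -0.0198 -0.0358 -0.1388 -0.2103 -0.2672]
|eigenvalues of T|: 0.5117, 0.1485, 0.1485, 0.0341, 0.0341, 0.0000.
ρ = 0.5117; 0.5117 < 1 ⇒ converges.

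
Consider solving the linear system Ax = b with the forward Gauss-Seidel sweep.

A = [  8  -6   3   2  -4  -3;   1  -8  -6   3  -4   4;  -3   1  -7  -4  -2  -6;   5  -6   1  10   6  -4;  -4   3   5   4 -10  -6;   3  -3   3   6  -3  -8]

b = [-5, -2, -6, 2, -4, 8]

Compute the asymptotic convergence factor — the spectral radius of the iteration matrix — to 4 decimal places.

1.4555

A = D + L + U where D = diag(8, -8, -7, 10, -10, -8).
GS T = -(D+L)⁻¹U: row 0 first, T[0,5] = -(-3)/(8) = +0.3750; later rows by forward substitution.
  T[0,:] = [+0.0000, +0.7500, -0.3750, -0.2500, +0.5000, +0.3750]
  T[1,:] = [+0.0000, +0.0938, -0.7969, +0.3438, -0.4375, +0.5469]
  T[2,:] = [+0.0000, -0.3080, +0.0469, -0.4152, -0.5625, -0.9397]
  T[3,:] = [+0.0000, -0.2879, -0.2953, +0.3728, -1.0563, +0.6346]
  T[4,:] = [+0.0000, -0.5411, -0.1838, +0.1446, -1.0350, -0.8020]
  T[5,:] = [+0.0000, +0.1175, +0.0232, -0.1530, -0.2634, +0.3598]
moduli |λ_i(T)| = 1.4555, 0.9327, 0.5635, 0.5635, 0.1007, 0.0000.
ρ(T) = max|λ| = 1.4555; 1.4555 > 1, so it fails to converge.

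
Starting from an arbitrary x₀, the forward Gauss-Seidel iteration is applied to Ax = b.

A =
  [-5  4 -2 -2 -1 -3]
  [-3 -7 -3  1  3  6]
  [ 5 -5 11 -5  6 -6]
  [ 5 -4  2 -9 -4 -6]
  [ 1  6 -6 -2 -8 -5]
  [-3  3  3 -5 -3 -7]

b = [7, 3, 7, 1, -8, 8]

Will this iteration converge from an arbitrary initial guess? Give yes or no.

A = D + L + U where D = diag(-5, -7, 11, -9, -8, -7).
GS T = -(D+L)⁻¹U: row 0 first, T[0,3] = -(-2)/(-5) = -0.4000; later rows by forward substitution.
  T[0,:] = [+0.0000 +0.8000 -0.4000 -0.4000 -0.2000 -0.6000]
  T[1,:] = [+0.0000 -0.3429 -0.2571 +0.3143 +0.5143 +1.1143]
  T[2,:] = [+0.0000 -0.5195 +0.0649 +0.7792 -0.2208 +1.3247]
  T[3,:] = [+0.0000 +0.4814 -0.0935 -0.1887 -0.8332 -1.2009]
  T[4,:] = [+0.0000 +0.1121 -0.2682 -0.3515 +0.7346 -0.5576]
  T[5,:] = [+0.0000 -1.1043 +0.2708 +0.9255 +0.4918 +2.3991]
eigenvalue magnitudes: 1.6818, 0.6670, 0.6670, 0.1575, 0.1575, 0.0000.
ρ(T) = max|λ| = 1.6818; 1.6818 > 1, so it fails to converge.

no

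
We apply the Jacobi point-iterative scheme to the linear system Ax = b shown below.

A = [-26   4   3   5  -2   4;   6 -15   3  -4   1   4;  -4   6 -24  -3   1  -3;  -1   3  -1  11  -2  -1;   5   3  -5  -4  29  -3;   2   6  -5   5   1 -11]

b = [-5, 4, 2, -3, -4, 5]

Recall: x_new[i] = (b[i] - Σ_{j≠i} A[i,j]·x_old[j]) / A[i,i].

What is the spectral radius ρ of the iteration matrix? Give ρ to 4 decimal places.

0.6471

Split A = D + L + U, D = diag(-26, -15, -24, 11, 29, -11).
Jacobi: T = -D⁻¹(L+U), T[0,2] = -(3)/(-26) = +0.1154; T[0,0] = 0.
  T[0,:] = [+0.0000 +0.1538 +0.1154 +0.1923 -0.0769 +0.1538]
  T[1,:] = [+0.4000 +0.0000 +0.2000 -0.2667 +0.0667 +0.2667]
  T[2,:] = [-0.1667 +0.2500 +0.0000 -0.1250 +0.0417 -0.1250]
  T[3,:] = [+0.0909 -0.2727 +0.0909 +0.0000 +0.1818 +0.0909]
  T[4,:] = [-0.1724 -0.1034 +0.1724 +0.1379 +0.0000 +0.1034]
  T[5,:] = [+0.1818 +0.5455 -0.4545 +0.4545 +0.0909 +0.0000]
moduli |λ_i(T)| = 0.6471, 0.4862, 0.3977, 0.3940, 0.0842, 0.0842.
ρ = 0.6471; 0.6471 < 1 ⇒ converges.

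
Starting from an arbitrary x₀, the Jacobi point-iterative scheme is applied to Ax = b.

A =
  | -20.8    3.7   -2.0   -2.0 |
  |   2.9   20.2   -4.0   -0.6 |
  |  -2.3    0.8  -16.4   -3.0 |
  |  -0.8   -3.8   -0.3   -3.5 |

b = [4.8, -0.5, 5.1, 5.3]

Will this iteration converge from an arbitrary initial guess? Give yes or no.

Diagonal D = diag(-20.8, 20.2, -16.4, -3.5); L, U strict lower/upper.
T_J = -D⁻¹(L+U): T[0,3] = -(-2)/(-20.8) = -0.0962; T[0,0] = 0.
  T[0,:] = [+0.0000  +0.1779  -0.0962  -0.0962]
  T[1,:] = [-0.1436  +0.0000  +0.1980  +0.0297]
  T[2,:] = [-0.1402  +0.0488  +0.0000  -0.1829]
  T[3,:] = [-0.2286  -1.0857  -0.0857  +0.0000]
moduli |λ_i(T)| = 0.2781, 0.2347, 0.2347, 0.1290.
ρ(T) = max|λ| = 0.2781; 0.2781 < 1: convergent.

yes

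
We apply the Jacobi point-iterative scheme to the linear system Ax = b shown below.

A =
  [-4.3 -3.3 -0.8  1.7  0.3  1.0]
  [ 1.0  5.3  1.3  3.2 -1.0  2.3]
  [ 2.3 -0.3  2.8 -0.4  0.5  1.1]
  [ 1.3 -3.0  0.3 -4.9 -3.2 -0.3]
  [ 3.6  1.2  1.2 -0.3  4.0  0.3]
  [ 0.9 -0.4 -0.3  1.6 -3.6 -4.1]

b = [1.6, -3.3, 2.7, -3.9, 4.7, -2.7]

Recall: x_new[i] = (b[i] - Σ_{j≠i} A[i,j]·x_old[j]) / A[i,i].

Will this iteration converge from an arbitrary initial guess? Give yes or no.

no

Split A = D + L + U, D = diag(-4.3, 5.3, 2.8, -4.9, 4, -4.1).
T_J = -D⁻¹(L+U): T[3,4] = -(-3.2)/(-4.9) = -0.6531; T[3,3] = 0.
  T[0,:] = [+0.0000  -0.7674  -0.1860  +0.3953  +0.0698  +0.2326]
  T[1,:] = [-0.1887  +0.0000  -0.2453  -0.6038  +0.1887  -0.4340]
  T[2,:] = [-0.8214  +0.1071  +0.0000  +0.1429  -0.1786  -0.3929]
  T[3,:] = [+0.2653  -0.6122  +0.0612  +0.0000  -0.6531  -0.0612]
  T[4,:] = [-0.9000  -0.3000  -0.3000  +0.0750  +0.0000  -0.0750]
  T[5,:] = [+0.2195  -0.0976  -0.0732  +0.3902  -0.8780  +0.0000]
moduli |λ_i(T)| = 1.1616, 0.7977, 0.6367, 0.6367, 0.4611, 0.3768.
spectral radius ρ = 1.1616; 1.1616 > 1, so it fails to converge.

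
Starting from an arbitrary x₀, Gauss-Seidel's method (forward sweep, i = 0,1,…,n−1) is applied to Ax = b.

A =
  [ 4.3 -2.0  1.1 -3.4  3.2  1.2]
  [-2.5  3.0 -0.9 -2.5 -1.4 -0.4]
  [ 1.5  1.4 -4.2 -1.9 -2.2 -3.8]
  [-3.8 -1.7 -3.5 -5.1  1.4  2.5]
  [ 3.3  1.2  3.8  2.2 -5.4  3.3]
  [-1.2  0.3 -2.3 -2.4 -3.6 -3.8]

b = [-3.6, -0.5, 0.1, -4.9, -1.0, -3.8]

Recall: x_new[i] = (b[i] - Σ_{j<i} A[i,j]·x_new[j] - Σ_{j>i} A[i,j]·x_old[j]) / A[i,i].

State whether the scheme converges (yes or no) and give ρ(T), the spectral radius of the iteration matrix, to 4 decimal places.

Split A = D + L + U, D = diag(4.3, 3, -4.2, -5.1, -5.4, -3.8).
Gauss-Seidel: T = -(D+L)⁻¹U, row 0 first, T[0,4] = -(3.2)/(4.3) = -0.7442; later rows by forward substitution.
  T[0,:] = [+0.0000  +0.4651  -0.2558  +0.7907  -0.7442  -0.2791]
  T[1,:] = [+0.0000  +0.3876  +0.0868  +1.4922  -0.1535  -0.0992]
  T[2,:] = [+0.0000  +0.2953  -0.0624  +0.3274  -0.8408  -1.0375]
  T[3,:] = [+0.0000  -0.6784  +0.2045  -1.3113  +1.4572  +1.4432]
  T[4,:] = [+0.0000  +0.3018  -0.0976  +0.5110  -0.4869  +0.2764]
  T[5,:] = [+0.0000  -0.1524  +0.0888  +0.0140  +0.2727  -0.4651]
eigenvalue magnitudes: 1.2889, 0.7059, 0.2037, 0.2037, 0.0886, 0.0000.
ρ = 1.2889; 1.2889 > 1, so it fails to converge.

no, ρ = 1.2889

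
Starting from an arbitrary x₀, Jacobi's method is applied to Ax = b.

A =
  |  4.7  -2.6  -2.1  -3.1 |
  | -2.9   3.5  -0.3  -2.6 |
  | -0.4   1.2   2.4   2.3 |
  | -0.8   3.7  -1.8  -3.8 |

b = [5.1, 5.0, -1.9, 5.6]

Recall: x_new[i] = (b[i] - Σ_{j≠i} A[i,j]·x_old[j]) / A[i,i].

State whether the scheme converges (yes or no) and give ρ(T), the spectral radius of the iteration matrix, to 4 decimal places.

no, ρ = 1.2464

A = D + L + U where D = diag(4.7, 3.5, 2.4, -3.8).
Jacobi: T = -D⁻¹(L+U), T[0,2] = -(-2.1)/(4.7) = +0.4468; T[0,0] = 0.
  T[0,:] = [+0.0000, +0.5532, +0.4468, +0.6596]
  T[1,:] = [+0.8286, +0.0000, +0.0857, +0.7429]
  T[2,:] = [+0.1667, -0.5000, +0.0000, -0.9583]
  T[3,:] = [-0.2105, +0.9737, -0.4737, +0.0000]
moduli |λ_i(T)| = 1.2464, 0.8991, 0.8991, 0.4592.
ρ = 1.2464; 1.2464 > 1: divergent.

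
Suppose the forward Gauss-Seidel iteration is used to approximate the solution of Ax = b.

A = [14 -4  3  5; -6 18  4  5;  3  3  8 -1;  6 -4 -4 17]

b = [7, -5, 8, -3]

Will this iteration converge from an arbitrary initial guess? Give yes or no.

yes

Write A = D+L+U with D = diag(14, 18, 8, 17).
GS T = -(D+L)⁻¹U: row 0 first, T[0,3] = -(5)/(14) = -0.3571; later rows by forward substitution.
  T[0,:] = [+0.0000  +0.2857  -0.2143  -0.3571]
  T[1,:] = [+0.0000  +0.0952  -0.2937  -0.3968]
  T[2,:] = [+0.0000  -0.1429  +0.1905  +0.4077]
  T[3,:] = [+0.0000  -0.1120  +0.0514  +0.1286]
|eigenvalues of T|: 0.5245, 0.0731, 0.0731, 0.0000.
spectral radius ρ = 0.5245; 0.5245 < 1: convergent.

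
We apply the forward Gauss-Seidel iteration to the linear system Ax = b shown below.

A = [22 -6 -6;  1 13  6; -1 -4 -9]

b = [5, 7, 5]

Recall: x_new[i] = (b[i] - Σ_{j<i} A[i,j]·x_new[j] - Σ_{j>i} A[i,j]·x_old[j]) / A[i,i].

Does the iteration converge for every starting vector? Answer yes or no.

Split A = D + L + U, D = diag(22, 13, -9).
GS T = -(D+L)⁻¹U: row 0 first, T[0,2] = -(-6)/(22) = +0.2727; later rows by forward substitution.
  T[0,:] = [+0.0000 +0.2727 +0.2727]
  T[1,:] = [+0.0000 -0.0210 -0.4825]
  T[2,:] = [+0.0000 -0.0210 +0.1841]
eigenvalue magnitudes: 0.2253, 0.0621, 0.0000.
ρ(T) = max|λ| = 0.2253; 0.2253 < 1: convergent.

yes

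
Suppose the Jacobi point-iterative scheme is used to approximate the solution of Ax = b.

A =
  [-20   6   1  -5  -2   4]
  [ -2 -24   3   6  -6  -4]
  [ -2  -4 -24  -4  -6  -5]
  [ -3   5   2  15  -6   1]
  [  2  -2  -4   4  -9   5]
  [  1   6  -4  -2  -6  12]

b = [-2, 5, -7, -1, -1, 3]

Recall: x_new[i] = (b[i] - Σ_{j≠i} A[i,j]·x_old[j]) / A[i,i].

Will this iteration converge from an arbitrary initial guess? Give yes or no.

Write A = D+L+U with D = diag(-20, -24, -24, 15, -9, 12).
Jacobi T = -D⁻¹(L+U): T[1,2] = -(3)/(-24) = +0.1250; T[1,1] = 0.
  T[0,:] = [+0.0000, +0.3000, +0.0500, -0.2500, -0.1000, +0.2000]
  T[1,:] = [-0.0833, +0.0000, +0.1250, +0.2500, -0.2500, -0.1667]
  T[2,:] = [-0.0833, -0.1667, +0.0000, -0.1667, -0.2500, -0.2083]
  T[3,:] = [+0.2000, -0.3333, -0.1333, +0.0000, +0.4000, -0.0667]
  T[4,:] = [+0.2222, -0.2222, -0.4444, +0.4444, +0.0000, +0.5556]
  T[5,:] = [-0.0833, -0.5000, +0.3333, +0.1667, +0.5000, +0.0000]
moduli |λ_i(T)| = 0.8629, 0.6461, 0.4994, 0.4994, 0.1476, 0.1476.
ρ(T) = max|λ| = 0.8629; 0.8629 < 1 ⇒ converges.

yes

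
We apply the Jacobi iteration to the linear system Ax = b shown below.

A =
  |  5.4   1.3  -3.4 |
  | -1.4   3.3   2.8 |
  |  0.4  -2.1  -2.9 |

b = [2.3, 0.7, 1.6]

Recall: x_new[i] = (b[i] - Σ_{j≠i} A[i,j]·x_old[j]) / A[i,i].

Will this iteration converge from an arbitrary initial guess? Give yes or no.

Split A = D + L + U, D = diag(5.4, 3.3, -2.9).
Jacobi: T = -D⁻¹(L+U), T[1,0] = -(-1.4)/(3.3) = +0.4242; T[1,1] = 0.
  T[0,:] = [+0.0000, -0.2407, +0.6296]
  T[1,:] = [+0.4242, +0.0000, -0.8485]
  T[2,:] = [+0.1379, -0.7241, +0.0000]
|eigenvalues of T|: 0.8863, 0.5429, 0.3434.
spectral radius ρ = 0.8863; 0.8863 < 1 ⇒ converges.

yes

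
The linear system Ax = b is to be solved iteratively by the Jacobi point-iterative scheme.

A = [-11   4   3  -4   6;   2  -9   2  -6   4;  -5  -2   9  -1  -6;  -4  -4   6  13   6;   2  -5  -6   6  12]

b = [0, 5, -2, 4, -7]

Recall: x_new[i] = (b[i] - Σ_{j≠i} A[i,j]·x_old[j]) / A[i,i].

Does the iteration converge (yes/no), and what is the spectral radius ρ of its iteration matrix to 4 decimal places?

no, ρ = 1.1273

A = D + L + U where D = diag(-11, -9, 9, 13, 12).
Jacobi: T = -D⁻¹(L+U), T[4,3] = -(6)/(12) = -0.5000; T[4,4] = 0.
  T[0,:] = [+0.0000  +0.3636  +0.2727  -0.3636  +0.5455]
  T[1,:] = [+0.2222  +0.0000  +0.2222  -0.6667  +0.4444]
  T[2,:] = [+0.5556  +0.2222  +0.0000  +0.1111  +0.6667]
  T[3,:] = [+0.3077  +0.3077  -0.4615  +0.0000  -0.4615]
  T[4,:] = [-0.1667  +0.4167  +0.5000  -0.5000  +0.0000]
|roots of det(T-λI)|: 1.1273, 0.5460, 0.5460, 0.4922, 0.4300.
ρ(T) = max|λ| = 1.1273; 1.1273 > 1: divergent.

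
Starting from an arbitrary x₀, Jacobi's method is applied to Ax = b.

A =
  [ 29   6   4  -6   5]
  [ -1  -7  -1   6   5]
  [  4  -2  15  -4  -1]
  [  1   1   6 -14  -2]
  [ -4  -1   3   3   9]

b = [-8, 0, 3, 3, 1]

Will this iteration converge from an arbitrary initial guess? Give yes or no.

Write A = D+L+U with D = diag(29, -7, 15, -14, 9).
Jacobi T = -D⁻¹(L+U): T[4,3] = -(3)/(9) = -0.3333; T[4,4] = 0.
  T[0,:] = [+0.0000 -0.2069 -0.1379 +0.2069 -0.1724]
  T[1,:] = [-0.1429 +0.0000 -0.1429 +0.8571 +0.7143]
  T[2,:] = [-0.2667 +0.1333 +0.0000 +0.2667 +0.0667]
  T[3,:] = [+0.0714 +0.0714 +0.4286 +0.0000 -0.1429]
  T[4,:] = [+0.4444 +0.1111 -0.3333 -0.3333 +0.0000]
|eigenvalues of T|: 0.6600, 0.4741, 0.4741, 0.3875, 0.2869.
spectral radius ρ = 0.6600; 0.6600 < 1 ⇒ converges.

yes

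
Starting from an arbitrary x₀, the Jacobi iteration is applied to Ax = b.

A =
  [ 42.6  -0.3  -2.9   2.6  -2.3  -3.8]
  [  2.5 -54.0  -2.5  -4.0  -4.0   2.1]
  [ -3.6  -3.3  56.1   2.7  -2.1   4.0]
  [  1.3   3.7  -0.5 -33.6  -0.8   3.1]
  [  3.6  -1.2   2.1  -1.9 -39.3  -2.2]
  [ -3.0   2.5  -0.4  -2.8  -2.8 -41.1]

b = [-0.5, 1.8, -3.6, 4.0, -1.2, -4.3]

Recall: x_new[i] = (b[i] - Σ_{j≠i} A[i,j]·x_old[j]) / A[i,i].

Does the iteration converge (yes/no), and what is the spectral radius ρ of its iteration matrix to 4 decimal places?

yes, ρ = 0.1644

Diagonal D = diag(42.6, -54, 56.1, -33.6, -39.3, -41.1); L, U strict lower/upper.
T_J = -D⁻¹(L+U): T[0,2] = -(-2.9)/(42.6) = +0.0681; T[0,0] = 0.
  T[0,:] = [+0.0000, +0.0070, +0.0681, -0.0610, +0.0540, +0.0892]
  T[1,:] = [+0.0463, +0.0000, -0.0463, -0.0741, -0.0741, +0.0389]
  T[2,:] = [+0.0642, +0.0588, +0.0000, -0.0481, +0.0374, -0.0713]
  T[3,:] = [+0.0387, +0.1101, -0.0149, +0.0000, -0.0238, +0.0923]
  T[4,:] = [+0.0916, -0.0305, +0.0534, -0.0483, +0.0000, -0.0560]
  T[5,:] = [-0.0730, +0.0608, -0.0097, -0.0681, -0.0681, +0.0000]
moduli |λ_i(T)| = 0.1644, 0.1364, 0.1364, 0.1094, 0.1094, 0.0654.
ρ = 0.1644; 0.1644 < 1 ⇒ converges.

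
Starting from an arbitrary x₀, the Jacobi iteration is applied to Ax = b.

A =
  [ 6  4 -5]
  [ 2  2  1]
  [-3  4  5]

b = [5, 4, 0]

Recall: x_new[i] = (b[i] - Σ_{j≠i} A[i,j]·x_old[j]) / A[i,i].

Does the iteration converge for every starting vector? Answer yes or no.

no

Write A = D+L+U with D = diag(6, 2, 5).
Jacobi: T = -D⁻¹(L+U), T[2,0] = -(-3)/(5) = +0.6000; T[2,2] = 0.
  T[0,:] = [+0.0000  -0.6667  +0.8333]
  T[1,:] = [-1.0000  +0.0000  -0.5000]
  T[2,:] = [+0.6000  -0.8000  +0.0000]
|roots of det(T-λI)|: 1.4686, 0.7682, 0.7682.
ρ(T) = max|λ| = 1.4686; 1.4686 > 1 ⇒ diverges.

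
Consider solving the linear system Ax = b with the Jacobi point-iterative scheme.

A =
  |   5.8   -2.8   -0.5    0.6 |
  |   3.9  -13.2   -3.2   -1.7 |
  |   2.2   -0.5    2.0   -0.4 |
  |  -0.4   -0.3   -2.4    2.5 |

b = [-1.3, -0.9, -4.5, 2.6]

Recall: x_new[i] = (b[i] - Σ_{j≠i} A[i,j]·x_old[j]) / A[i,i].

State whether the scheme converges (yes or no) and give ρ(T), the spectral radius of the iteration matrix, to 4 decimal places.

yes, ρ = 0.6908

Let D = diag(5.8, -13.2, 2, 2.5); L, U the strict triangles.
T_J = -D⁻¹(L+U): T[0,3] = -(0.6)/(5.8) = -0.1034; T[0,0] = 0.
  T[0,:] = [+0.0000  +0.4828  +0.0862  -0.1034]
  T[1,:] = [+0.2955  +0.0000  -0.2424  -0.1288]
  T[2,:] = [-1.1000  +0.2500  +0.0000  +0.2000]
  T[3,:] = [+0.1600  +0.1200  +0.9600  +0.0000]
|eigenvalues of T|: 0.6908, 0.5117, 0.5117, 0.1193.
ρ = 0.6908; 0.6908 < 1: convergent.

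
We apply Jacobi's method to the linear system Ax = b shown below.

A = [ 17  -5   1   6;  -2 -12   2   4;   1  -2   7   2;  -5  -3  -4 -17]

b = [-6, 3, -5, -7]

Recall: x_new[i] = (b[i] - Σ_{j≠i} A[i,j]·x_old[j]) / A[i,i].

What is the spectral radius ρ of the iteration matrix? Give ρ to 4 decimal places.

Split A = D + L + U, D = diag(17, -12, 7, -17).
Jacobi: T = -D⁻¹(L+U), T[1,0] = -(-2)/(-12) = -0.1667; T[1,1] = 0.
  T[0,:] = [+0.0000, +0.2941, -0.0588, -0.3529]
  T[1,:] = [-0.1667, +0.0000, +0.1667, +0.3333]
  T[2,:] = [-0.1429, +0.2857, +0.0000, -0.2857]
  T[3,:] = [-0.2941, -0.1765, -0.2353, +0.0000]
|eigenvalues of T|: 0.5219, 0.3641, 0.3641, 0.0429.
ρ(T) = max|λ| = 0.5219; 0.5219 < 1: convergent.

0.5219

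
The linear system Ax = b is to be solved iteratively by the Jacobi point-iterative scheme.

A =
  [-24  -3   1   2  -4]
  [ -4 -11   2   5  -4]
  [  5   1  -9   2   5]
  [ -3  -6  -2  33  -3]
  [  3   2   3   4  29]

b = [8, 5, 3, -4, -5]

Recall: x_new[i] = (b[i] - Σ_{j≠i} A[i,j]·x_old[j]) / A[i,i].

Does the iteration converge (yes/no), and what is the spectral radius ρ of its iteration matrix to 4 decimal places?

yes, ρ = 0.4395

A = D + L + U where D = diag(-24, -11, -9, 33, 29).
Jacobi T = -D⁻¹(L+U): T[2,0] = -(5)/(-9) = +0.5556; T[2,2] = 0.
  T[0,:] = [+0.0000  -0.1250  +0.0417  +0.0833  -0.1667]
  T[1,:] = [-0.3636  +0.0000  +0.1818  +0.4545  -0.3636]
  T[2,:] = [+0.5556  +0.1111  +0.0000  +0.2222  +0.5556]
  T[3,:] = [+0.0909  +0.1818  +0.0606  +0.0000  +0.0909]
  T[4,:] = [-0.1034  -0.0690  -0.1034  -0.1379  +0.0000]
eigenvalue magnitudes: 0.4395, 0.3240, 0.1875, 0.0666, 0.0666.
ρ(T) = max|λ| = 0.4395; 0.4395 < 1: convergent.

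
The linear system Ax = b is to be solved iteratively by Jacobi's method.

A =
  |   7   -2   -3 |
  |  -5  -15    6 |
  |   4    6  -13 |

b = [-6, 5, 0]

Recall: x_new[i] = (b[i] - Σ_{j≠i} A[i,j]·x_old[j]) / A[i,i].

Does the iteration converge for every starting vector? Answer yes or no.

yes

A = D + L + U where D = diag(7, -15, -13).
T_J = -D⁻¹(L+U): T[2,0] = -(4)/(-13) = +0.3077; T[2,2] = 0.
  T[0,:] = [+0.0000 +0.2857 +0.4286]
  T[1,:] = [-0.3333 +0.0000 +0.4000]
  T[2,:] = [+0.3077 +0.4615 +0.0000]
moduli |λ_i(T)| = 0.5286, 0.3723, 0.1563.
ρ = 0.5286; 0.5286 < 1, so it converges for any x₀.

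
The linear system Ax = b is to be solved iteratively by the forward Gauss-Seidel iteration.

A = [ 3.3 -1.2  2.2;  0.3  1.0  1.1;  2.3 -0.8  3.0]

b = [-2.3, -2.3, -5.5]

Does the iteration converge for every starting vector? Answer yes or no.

Write A = D+L+U with D = diag(3.3, 1, 3).
GS T = -(D+L)⁻¹U: row 0 first, T[0,1] = -(-1.2)/(3.3) = +0.3636; later rows by forward substitution.
  T[0,:] = [+0.0000  +0.3636  -0.6667]
  T[1,:] = [+0.0000  -0.1091  -0.9000]
  T[2,:] = [+0.0000  -0.3079  +0.2711]
|roots of det(T-λI)|: 0.6407, 0.4787, 0.0000.
spectral radius ρ = 0.6407; 0.6407 < 1, so it converges for any x₀.

yes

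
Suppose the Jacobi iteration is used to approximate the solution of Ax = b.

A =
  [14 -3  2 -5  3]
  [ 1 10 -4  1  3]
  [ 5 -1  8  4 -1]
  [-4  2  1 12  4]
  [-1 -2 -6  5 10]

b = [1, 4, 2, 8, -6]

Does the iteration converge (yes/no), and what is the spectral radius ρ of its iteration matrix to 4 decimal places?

yes, ρ = 0.9203

Write A = D+L+U with D = diag(14, 10, 8, 12, 10).
Jacobi: T = -D⁻¹(L+U), T[3,0] = -(-4)/(12) = +0.3333; T[3,3] = 0.
  T[0,:] = [+0.0000, +0.2143, -0.1429, +0.3571, -0.2143]
  T[1,:] = [-0.1000, +0.0000, +0.4000, -0.1000, -0.3000]
  T[2,:] = [-0.6250, +0.1250, +0.0000, -0.5000, +0.1250]
  T[3,:] = [+0.3333, -0.1667, -0.0833, +0.0000, -0.3333]
  T[4,:] = [+0.1000, +0.2000, +0.6000, -0.5000, +0.0000]
|roots of det(T-λI)|: 0.9203, 0.5515, 0.4191, 0.4191, 0.3310.
ρ = 0.9203; 0.9203 < 1, so it converges for any x₀.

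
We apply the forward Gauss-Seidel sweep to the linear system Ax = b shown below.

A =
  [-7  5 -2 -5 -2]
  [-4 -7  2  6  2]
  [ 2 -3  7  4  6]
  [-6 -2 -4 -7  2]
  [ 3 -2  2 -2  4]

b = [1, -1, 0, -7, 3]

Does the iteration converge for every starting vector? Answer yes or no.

no

Diagonal D = diag(-7, -7, 7, -7, 4); L, U strict lower/upper.
Gauss-Seidel: T = -(D+L)⁻¹U, row 0 first, T[0,2] = -(-2)/(-7) = -0.2857; later rows by forward substitution.
  T[0,:] = [+0.0000 +0.7143 -0.2857 -0.7143 -0.2857]
  T[1,:] = [+0.0000 -0.4082 +0.4490 +1.2653 +0.4490]
  T[2,:] = [+0.0000 -0.3790 +0.2741 +0.1749 -0.5831]
  T[3,:] = [+0.0000 -0.2791 -0.0400 +0.1508 +0.7355]
  T[4,:] = [+0.0000 -0.6898 +0.2818 +1.1563 +1.0981]
|roots of det(T-λI)|: 1.1998, 0.3867, 0.3867, 0.1393, 0.0000.
spectral radius ρ = 1.1998; 1.1998 > 1: divergent.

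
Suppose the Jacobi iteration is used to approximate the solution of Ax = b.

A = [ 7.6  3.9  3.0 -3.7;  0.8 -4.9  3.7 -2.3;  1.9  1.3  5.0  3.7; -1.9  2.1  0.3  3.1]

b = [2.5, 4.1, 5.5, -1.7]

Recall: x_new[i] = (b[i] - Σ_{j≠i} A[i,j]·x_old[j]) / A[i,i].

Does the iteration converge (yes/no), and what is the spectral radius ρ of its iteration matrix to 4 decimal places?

no, ρ = 1.1897

Diagonal D = diag(7.6, -4.9, 5, 3.1); L, U strict lower/upper.
Jacobi T = -D⁻¹(L+U): T[2,0] = -(1.9)/(5) = -0.3800; T[2,2] = 0.
  T[0,:] = [+0.0000  -0.5132  -0.3947  +0.4868]
  T[1,:] = [+0.1633  +0.0000  +0.7551  -0.4694]
  T[2,:] = [-0.3800  -0.2600  +0.0000  -0.7400]
  T[3,:] = [+0.6129  -0.6774  -0.0968  +0.0000]
|λ(T)| sorted: 1.1897, 0.7496, 0.7496, 0.3535.
ρ = 1.1897; 1.1897 > 1, so it fails to converge.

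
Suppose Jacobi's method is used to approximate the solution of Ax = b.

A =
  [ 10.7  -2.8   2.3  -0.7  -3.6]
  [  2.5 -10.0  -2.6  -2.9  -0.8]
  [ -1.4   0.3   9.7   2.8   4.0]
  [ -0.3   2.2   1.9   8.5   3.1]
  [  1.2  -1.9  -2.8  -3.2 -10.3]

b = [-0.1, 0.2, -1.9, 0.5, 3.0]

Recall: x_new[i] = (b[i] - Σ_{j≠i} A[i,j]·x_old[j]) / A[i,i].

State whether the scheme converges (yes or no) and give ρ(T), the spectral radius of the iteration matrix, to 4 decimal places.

yes, ρ = 0.8227

Split A = D + L + U, D = diag(10.7, -10, 9.7, 8.5, -10.3).
Jacobi: T = -D⁻¹(L+U), T[2,1] = -(0.3)/(9.7) = -0.0309; T[2,2] = 0.
  T[0,:] = [+0.0000  +0.2617  -0.2150  +0.0654  +0.3364]
  T[1,:] = [+0.2500  +0.0000  -0.2600  -0.2900  -0.0800]
  T[2,:] = [+0.1443  -0.0309  +0.0000  -0.2887  -0.4124]
  T[3,:] = [+0.0353  -0.2588  -0.2235  +0.0000  -0.3647]
  T[4,:] = [+0.1165  -0.1845  -0.2718  -0.3107  +0.0000]
|eigenvalues of T|: 0.8227, 0.3387, 0.3152, 0.3152, 0.0878.
ρ(T) = max|λ| = 0.8227; 0.8227 < 1: convergent.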